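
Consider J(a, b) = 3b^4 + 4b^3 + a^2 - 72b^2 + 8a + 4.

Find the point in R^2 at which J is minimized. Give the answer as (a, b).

J(a,b) separates as P(a) + Q(b) + 4, so its minimum is min P + min Q + 4.
P'(a) = 2a + 8 vanishes at a ∈ {-4}; Q'(b) = 12b(b - 3)(b + 4) vanishes at b ∈ {-4, 0, 3}.
Local minima of P (where P''>0): P(-4)=-16. Local minima of Q: Q(-4)=-640, Q(3)=-297.
So the global minimum of J is P(-4) + Q(-4) + 4 = -16 − 640 + 4 = -652, attained at (-4, -4).

(-4, -4)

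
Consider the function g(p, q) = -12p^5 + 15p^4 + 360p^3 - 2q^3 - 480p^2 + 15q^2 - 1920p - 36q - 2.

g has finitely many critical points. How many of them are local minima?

g separates as a function of p plus a function of q, so ∇g=0 decouples.
∂g/∂p = -60(p - 4)(p - 2)(p + 1)(p + 4) = 0 at p ∈ {-4, -1, 2, 4}; ∂g/∂q = -6(q - 3)(q - 2) = 0 at q ∈ {2, 3}.
The Hessian is diagonal: diag(g_pp, g_qq). Second derivatives: g_pp(-4)=8640, g_pp(-1)=-2700, g_pp(2)=2160, g_pp(4)=-4800; g_qq(2)=6, g_qq(3)=-6.
Local minima occur where both diagonal entries positive: (-4, 2), (2, 2). Count: 2.

2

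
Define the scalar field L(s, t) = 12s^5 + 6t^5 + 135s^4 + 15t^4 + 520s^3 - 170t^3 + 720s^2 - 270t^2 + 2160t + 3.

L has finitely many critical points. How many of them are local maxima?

4

L separates as a function of s plus a function of t, so ∇L=0 decouples.
∂L/∂s = 60s(s + 2)(s + 3)(s + 4) = 0 at s ∈ {-4, -3, -2, 0}; ∂L/∂t = 30(t - 3)(t - 2)(t + 3)(t + 4) = 0 at t ∈ {-4, -3, 2, 3}.
The Hessian is diagonal: diag(L_ss, L_tt). Second derivatives: L_ss(-4)=-480, L_ss(-3)=180, L_ss(-2)=-240, L_ss(0)=1440; L_tt(-4)=-1260, L_tt(-3)=900, L_tt(2)=-900, L_tt(3)=1260.
Local maxima occur where both diagonal entries negative: (-4, -4), (-4, 2), (-2, -4), (-2, 2). Count: 4.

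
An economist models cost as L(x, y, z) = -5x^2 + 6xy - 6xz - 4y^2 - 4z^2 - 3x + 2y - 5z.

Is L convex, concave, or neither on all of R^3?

L is quadratic, so its Hessian is the constant matrix H = [[-10, 6, -6], [6, -8, 0], [-6, 0, -8]].
Leading principal minors: -10, 44, -64.
Signs alternate −, +, − ⇒ H ≺ 0 ⇒ concave.

concave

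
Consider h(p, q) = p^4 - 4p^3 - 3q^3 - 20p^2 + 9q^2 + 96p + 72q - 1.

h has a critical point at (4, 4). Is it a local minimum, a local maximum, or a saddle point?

The mixed partial ∂²h/∂p∂q is 0, so the Hessian at any point is diag(h_pp, h_qq) = diag(4(3p^2 - 6p - 10), 18(-q + 1)).
At (4, 4): H = diag(56, -54).
The eigenvalues have opposite signs, so H is indefinite: a saddle point.

saddle point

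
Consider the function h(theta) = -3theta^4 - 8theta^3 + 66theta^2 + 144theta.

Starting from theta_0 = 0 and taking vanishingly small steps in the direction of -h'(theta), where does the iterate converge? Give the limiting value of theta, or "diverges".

-1

h'(theta) = -12(theta - 3)(theta + 1)(theta + 4), so h'(0) = 144.
Gradient descent moves in the -h' direction, i.e. theta is decreasing.
The nearest critical point in that direction is theta = -1, where h'' = 144 > 0 (a local minimum). The iterate converges there.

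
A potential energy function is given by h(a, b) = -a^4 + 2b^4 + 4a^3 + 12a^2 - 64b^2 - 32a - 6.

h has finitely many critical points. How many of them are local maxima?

h separates as a function of a plus a function of b, so ∇h=0 decouples.
∂h/∂a = -4(a - 4)(a - 1)(a + 2) = 0 at a ∈ {-2, 1, 4}; ∂h/∂b = 8b(b - 4)(b + 4) = 0 at b ∈ {-4, 0, 4}.
The Hessian is diagonal: diag(h_aa, h_bb). Second derivatives: h_aa(-2)=-72, h_aa(1)=36, h_aa(4)=-72; h_bb(-4)=256, h_bb(0)=-128, h_bb(4)=256.
Local maxima occur where both diagonal entries negative: (-2, 0), (4, 0). Count: 2.

2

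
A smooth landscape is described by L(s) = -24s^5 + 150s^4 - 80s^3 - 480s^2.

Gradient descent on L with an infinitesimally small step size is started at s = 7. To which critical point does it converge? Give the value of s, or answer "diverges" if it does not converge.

L'(s) = -120s(s - 4)(s - 2)(s + 1), so L'(7) = -100800.
Gradient descent moves in the -L' direction, i.e. s is increasing.
There is no critical point above s=7, and L' keeps the same sign, so the iterate runs off to +∞.

diverges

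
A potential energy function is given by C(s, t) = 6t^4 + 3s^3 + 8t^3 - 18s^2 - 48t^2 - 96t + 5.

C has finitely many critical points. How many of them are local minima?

C separates as a function of s plus a function of t, so ∇C=0 decouples.
∂C/∂s = 9s(s - 4) = 0 at s ∈ {0, 4}; ∂C/∂t = 24(t - 2)(t + 1)(t + 2) = 0 at t ∈ {-2, -1, 2}.
The Hessian is diagonal: diag(C_ss, C_tt). Second derivatives: C_ss(0)=-36, C_ss(4)=36; C_tt(-2)=96, C_tt(-1)=-72, C_tt(2)=288.
Local minima occur where both diagonal entries positive: (4, -2), (4, 2). Count: 2.

2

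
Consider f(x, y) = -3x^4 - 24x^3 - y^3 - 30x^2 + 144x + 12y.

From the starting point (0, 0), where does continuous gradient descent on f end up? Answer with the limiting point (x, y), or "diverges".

f is separable, so gradient descent decouples: x follows -∂f/∂x, y follows -∂f/∂y.
∂f/∂x = -12(x - 1)(x + 3)(x + 4); at x=0 this is 144, so x decreases.
∂f/∂y = -3(y - 2)(y + 2); at y=0 this is 12, so y decreases.
x converges to its nearest critical value -3 (a local min of the x-part); y converges to -2. The iterate converges to (-3, -2).

(-3, -2)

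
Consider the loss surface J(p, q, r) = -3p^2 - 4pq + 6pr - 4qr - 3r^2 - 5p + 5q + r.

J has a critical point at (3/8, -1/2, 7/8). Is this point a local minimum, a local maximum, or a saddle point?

saddle point

The Hessian is constant: H = [[-6, -4, 6], [-4, 0, -4], [6, -4, -6]].
Leading principal minors: Δ₁ = -6, Δ₂ = -16, Δ₃ = 384.
The minors fit neither the all-positive nor the alternating-sign pattern, so H is indefinite: a saddle point.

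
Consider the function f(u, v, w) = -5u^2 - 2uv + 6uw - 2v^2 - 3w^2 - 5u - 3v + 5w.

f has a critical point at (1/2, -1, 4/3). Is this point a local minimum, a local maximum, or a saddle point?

The Hessian is constant: H = [[-10, -2, 6], [-2, -4, 0], [6, 0, -6]].
Leading principal minors: Δ₁ = -10, Δ₂ = 36, Δ₃ = -72.
The minors alternate sign starting negative (−, +, −), so H is negative definite: a local maximum.

local maximum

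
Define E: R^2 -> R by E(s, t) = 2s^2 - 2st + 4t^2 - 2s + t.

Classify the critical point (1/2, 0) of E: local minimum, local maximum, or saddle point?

local minimum

The Hessian of E is constant: H = [[4, -2], [-2, 8]].
det(H) = 4·8 − (-2)² = 28.
det(H) > 0 and tr(H) = 12 > 0, so H is positive definite and the point is a local minimum.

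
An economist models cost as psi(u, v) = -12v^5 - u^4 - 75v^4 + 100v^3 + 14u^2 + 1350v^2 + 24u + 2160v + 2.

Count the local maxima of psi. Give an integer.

psi separates as a function of u plus a function of v, so ∇psi=0 decouples.
∂psi/∂u = -4(u - 3)(u + 1)(u + 2) = 0 at u ∈ {-2, -1, 3}; ∂psi/∂v = -60(v - 3)(v + 1)(v + 3)(v + 4) = 0 at v ∈ {-4, -3, -1, 3}.
The Hessian is diagonal: diag(psi_uu, psi_vv). Second derivatives: psi_uu(-2)=-20, psi_uu(-1)=16, psi_uu(3)=-80; psi_vv(-4)=1260, psi_vv(-3)=-720, psi_vv(-1)=1440, psi_vv(3)=-10080.
Local maxima occur where both diagonal entries negative: (-2, -3), (-2, 3), (3, -3), (3, 3). Count: 4.

4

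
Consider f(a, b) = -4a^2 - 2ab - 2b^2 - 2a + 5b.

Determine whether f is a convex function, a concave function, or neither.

f is quadratic, so its Hessian is the constant matrix H = [[-8, -2], [-2, -4]].
det(H) = 28, tr(H) = -12.
det(H) > 0 and tr(H) < 0, so H is negative definite everywhere: concave.

concave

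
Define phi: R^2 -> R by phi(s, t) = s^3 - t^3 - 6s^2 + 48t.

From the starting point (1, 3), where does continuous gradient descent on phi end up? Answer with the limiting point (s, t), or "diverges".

(4, -4)

phi is separable, so gradient descent decouples: s follows -∂phi/∂s, t follows -∂phi/∂t.
∂phi/∂s = 3s(s - 4); at s=1 this is -9, so s increases.
∂phi/∂t = -3(t - 4)(t + 4); at t=3 this is 21, so t decreases.
s converges to its nearest critical value 4 (a local min of the s-part); t converges to -4. The iterate converges to (4, -4).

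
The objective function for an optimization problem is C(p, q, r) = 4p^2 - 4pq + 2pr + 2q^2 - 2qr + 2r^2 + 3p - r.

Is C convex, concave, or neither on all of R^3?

C is quadratic, so its Hessian is the constant matrix H = [[8, -4, 2], [-4, 4, -2], [2, -2, 4]].
Leading principal minors: 8, 16, 48.
All positive ⇒ H ≻ 0 ⇒ convex.

convex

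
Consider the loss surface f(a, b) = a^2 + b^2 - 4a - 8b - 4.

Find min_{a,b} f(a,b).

-24

f(a,b) separates as P(a) + Q(b) − 4, so its minimum is min P + min Q − 4.
P'(a) = 2a - 4 vanishes at a ∈ {2}; Q'(b) = 2b - 8 vanishes at b ∈ {4}.
Local minima of P (where P''>0): P(2)=-4. Local minima of Q: Q(4)=-16.
So the global minimum of f is P(2) + Q(4) − 4 = -4 − 16 − 4 = -24, attained at (2, 4).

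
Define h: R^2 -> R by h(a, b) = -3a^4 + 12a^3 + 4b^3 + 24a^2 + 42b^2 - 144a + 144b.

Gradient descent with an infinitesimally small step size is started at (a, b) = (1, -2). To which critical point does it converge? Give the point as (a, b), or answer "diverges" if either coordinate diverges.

h is separable, so gradient descent decouples: a follows -∂h/∂a, b follows -∂h/∂b.
∂h/∂a = -12(a - 3)(a - 2)(a + 2); at a=1 this is -72, so a increases.
∂h/∂b = 12(b + 3)(b + 4); at b=-2 this is 24, so b decreases.
a converges to its nearest critical value 2 (a local min of the a-part); b converges to -3. The iterate converges to (2, -3).

(2, -3)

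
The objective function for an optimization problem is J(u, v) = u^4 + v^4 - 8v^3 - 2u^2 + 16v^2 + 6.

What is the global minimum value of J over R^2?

J(u,v) separates as P(u) + Q(v) + 6, so its minimum is min P + min Q + 6.
P'(u) = 4u(u - 1)(u + 1) vanishes at u ∈ {-1, 0, 1}; Q'(v) = 4v(v - 4)(v - 2) vanishes at v ∈ {0, 2, 4}.
Local minima of P (where P''>0): P(-1)=-1, P(1)=-1. Local minima of Q: Q(0)=0, Q(4)=0.
So the global minimum of J is P(-1) + Q(0) + 6 = -1 + 0 + 6 = 5, attained at (-1, 0).

5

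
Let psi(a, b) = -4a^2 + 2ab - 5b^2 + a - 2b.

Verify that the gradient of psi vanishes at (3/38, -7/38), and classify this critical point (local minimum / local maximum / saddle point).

∇psi = (-8a + 2b + 1, 2a - 10b - 2); substituting (3/38, -7/38) gives ∇psi = (0, 0), so (3/38, -7/38) is indeed a critical point.
The Hessian of psi is constant: H = [[-8, 2], [2, -10]].
det(H) = (-8)·(-10) − 2² = 76.
det(H) > 0 and tr(H) = -18 < 0, so H is negative definite and the point is a local maximum.

local maximum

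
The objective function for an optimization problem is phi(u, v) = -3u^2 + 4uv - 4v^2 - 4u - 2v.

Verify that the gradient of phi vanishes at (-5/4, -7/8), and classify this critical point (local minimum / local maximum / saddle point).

∇phi = (-6u + 4v - 4, 4u - 8v - 2); substituting (-5/4, -7/8) gives ∇phi = (0, 0), so (-5/4, -7/8) is indeed a critical point.
The Hessian of phi is constant: H = [[-6, 4], [4, -8]].
det(H) = (-6)·(-8) − 4² = 32.
det(H) > 0 and tr(H) = -14 < 0, so H is negative definite and the point is a local maximum.

local maximum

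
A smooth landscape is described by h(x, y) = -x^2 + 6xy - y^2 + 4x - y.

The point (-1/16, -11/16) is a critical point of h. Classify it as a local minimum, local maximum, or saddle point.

The Hessian of h is constant: H = [[-2, 6], [6, -2]].
det(H) = (-2)·(-2) − 6² = -32.
Since det(H) < 0, H is indefinite and the critical point is a saddle point.

saddle point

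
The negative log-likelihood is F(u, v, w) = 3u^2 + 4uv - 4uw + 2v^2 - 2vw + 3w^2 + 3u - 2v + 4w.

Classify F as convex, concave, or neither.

F is quadratic, so its Hessian is the constant matrix H = [[6, 4, -4], [4, 4, -2], [-4, -2, 6]].
Leading principal minors: 6, 8, 24.
All positive ⇒ H ≻ 0 ⇒ convex.

convex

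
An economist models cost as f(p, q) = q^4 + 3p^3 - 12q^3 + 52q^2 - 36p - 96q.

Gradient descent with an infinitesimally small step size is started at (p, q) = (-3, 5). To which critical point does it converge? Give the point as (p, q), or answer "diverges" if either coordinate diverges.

diverges

f is separable, so gradient descent decouples: p follows -∂f/∂p, q follows -∂f/∂q.
∂f/∂p = 9(p - 2)(p + 2); at p=-3 this is 45, so p decreases.
∂f/∂q = 4(q - 4)(q - 3)(q - 2); at q=5 this is 24, so q decreases.
The p-coordinate has no critical point in that direction and runs off to infinity.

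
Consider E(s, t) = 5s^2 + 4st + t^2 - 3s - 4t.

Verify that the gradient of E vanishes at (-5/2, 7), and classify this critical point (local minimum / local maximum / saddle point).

local minimum

∇E = (10s + 4t - 3, 4s + 2t - 4); substituting (-5/2, 7) gives ∇E = (0, 0), so (-5/2, 7) is indeed a critical point.
The Hessian of E is constant: H = [[10, 4], [4, 2]].
det(H) = 10·2 − 4² = 4.
det(H) > 0 and tr(H) = 12 > 0, so H is positive definite and the point is a local minimum.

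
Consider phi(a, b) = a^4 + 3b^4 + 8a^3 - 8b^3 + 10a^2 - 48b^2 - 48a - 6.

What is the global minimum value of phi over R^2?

-547

phi(a,b) separates as P(a) + Q(b) − 6, so its minimum is min P + min Q − 6.
P'(a) = 4(a - 1)(a + 3)(a + 4) vanishes at a ∈ {-4, -3, 1}; Q'(b) = 12b(b - 4)(b + 2) vanishes at b ∈ {-2, 0, 4}.
Local minima of P (where P''>0): P(-4)=96, P(1)=-29. Local minima of Q: Q(-2)=-80, Q(4)=-512.
So the global minimum of phi is P(1) + Q(4) − 6 = -29 − 512 − 6 = -547, attained at (1, 4).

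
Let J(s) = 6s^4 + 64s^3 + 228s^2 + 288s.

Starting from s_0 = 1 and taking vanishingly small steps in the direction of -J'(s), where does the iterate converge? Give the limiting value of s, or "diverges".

J'(s) = 24(s + 1)(s + 3)(s + 4), so J'(1) = 960.
Gradient descent moves in the -J' direction, i.e. s is decreasing.
The nearest critical point in that direction is s = -1, where J'' = 144 > 0 (a local minimum). The iterate converges there.

-1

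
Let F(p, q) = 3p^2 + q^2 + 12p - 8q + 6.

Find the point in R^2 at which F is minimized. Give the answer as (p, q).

F(p,q) separates as A(p) + B(q) + 6, so its minimum is min A + min B + 6.
A'(p) = 6p + 12 vanishes at p ∈ {-2}; B'(q) = 2q - 8 vanishes at q ∈ {4}.
Local minima of A (where A''>0): A(-2)=-12. Local minima of B: B(4)=-16.
So the global minimum of F is A(-2) + B(4) + 6 = -12 − 16 + 6 = -22, attained at (-2, 4).

(-2, 4)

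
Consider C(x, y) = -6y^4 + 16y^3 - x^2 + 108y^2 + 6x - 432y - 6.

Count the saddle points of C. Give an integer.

1

C separates as a function of x plus a function of y, so ∇C=0 decouples.
∂C/∂x = -2(x - 3) = 0 at x ∈ {3}; ∂C/∂y = -24(y - 3)(y - 2)(y + 3) = 0 at y ∈ {-3, 2, 3}.
The Hessian is diagonal: diag(C_xx, C_yy). Second derivatives: C_xx(3)=-2; C_yy(-3)=-720, C_yy(2)=120, C_yy(3)=-144.
Saddle points occur where the two diagonal entries have opposite signs: (3, 2). Count: 1.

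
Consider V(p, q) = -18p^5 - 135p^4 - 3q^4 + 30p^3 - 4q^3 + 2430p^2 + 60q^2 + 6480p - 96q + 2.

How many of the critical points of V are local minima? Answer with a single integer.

2

V separates as a function of p plus a function of q, so ∇V=0 decouples.
∂V/∂p = -90(p - 3)(p + 2)(p + 3)(p + 4) = 0 at p ∈ {-4, -3, -2, 3}; ∂V/∂q = -12(q - 2)(q - 1)(q + 4) = 0 at q ∈ {-4, 1, 2}.
The Hessian is diagonal: diag(V_pp, V_qq). Second derivatives: V_pp(-4)=1260, V_pp(-3)=-540, V_pp(-2)=900, V_pp(3)=-18900; V_qq(-4)=-360, V_qq(1)=60, V_qq(2)=-72.
Local minima occur where both diagonal entries positive: (-4, 1), (-2, 1). Count: 2.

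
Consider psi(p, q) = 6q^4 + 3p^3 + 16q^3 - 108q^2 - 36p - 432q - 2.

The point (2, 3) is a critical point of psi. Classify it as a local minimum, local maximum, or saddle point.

The mixed partial ∂²psi/∂p∂q is 0, so the Hessian at any point is diag(psi_pp, psi_qq) = diag(18p, 24(3q^2 + 4q - 9)).
At (2, 3): H = diag(36, 720).
Both eigenvalues are positive, so H is positive definite: a local minimum.

local minimum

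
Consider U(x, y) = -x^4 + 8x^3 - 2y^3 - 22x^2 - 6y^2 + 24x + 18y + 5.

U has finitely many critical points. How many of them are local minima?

1

U separates as a function of x plus a function of y, so ∇U=0 decouples.
∂U/∂x = -4(x - 3)(x - 2)(x - 1) = 0 at x ∈ {1, 2, 3}; ∂U/∂y = -6(y - 1)(y + 3) = 0 at y ∈ {-3, 1}.
The Hessian is diagonal: diag(U_xx, U_yy). Second derivatives: U_xx(1)=-8, U_xx(2)=4, U_xx(3)=-8; U_yy(-3)=24, U_yy(1)=-24.
Local minima occur where both diagonal entries positive: (2, -3). Count: 1.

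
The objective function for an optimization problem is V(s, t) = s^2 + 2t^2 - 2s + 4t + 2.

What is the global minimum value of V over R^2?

-1

V(s,t) separates as P(s) + Q(t) + 2, so its minimum is min P + min Q + 2.
P'(s) = 2s - 2 vanishes at s ∈ {1}; Q'(t) = 4(t + 1) vanishes at t ∈ {-1}.
Local minima of P (where P''>0): P(1)=-1. Local minima of Q: Q(-1)=-2.
So the global minimum of V is P(1) + Q(-1) + 2 = -1 − 2 + 2 = -1, attained at (1, -1).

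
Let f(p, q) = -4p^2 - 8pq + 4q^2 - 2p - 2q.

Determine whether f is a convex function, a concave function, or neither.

f is quadratic, so its Hessian is the constant matrix H = [[-8, -8], [-8, 8]].
det(H) = -128, tr(H) = 0.
det(H) < 0, so H is indefinite: neither convex nor concave.

neither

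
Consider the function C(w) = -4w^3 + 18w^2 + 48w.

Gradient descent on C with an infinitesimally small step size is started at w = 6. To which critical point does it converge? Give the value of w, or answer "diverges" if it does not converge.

diverges

C'(w) = -12(w - 4)(w + 1), so C'(6) = -168.
Gradient descent moves in the -C' direction, i.e. w is increasing.
There is no critical point above w=6, and C' keeps the same sign, so the iterate runs off to +∞.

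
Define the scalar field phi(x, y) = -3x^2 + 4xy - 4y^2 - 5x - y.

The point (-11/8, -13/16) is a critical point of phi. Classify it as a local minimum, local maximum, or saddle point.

The Hessian of phi is constant: H = [[-6, 4], [4, -8]].
det(H) = (-6)·(-8) − 4² = 32.
det(H) > 0 and tr(H) = -14 < 0, so H is negative definite and the point is a local maximum.

local maximum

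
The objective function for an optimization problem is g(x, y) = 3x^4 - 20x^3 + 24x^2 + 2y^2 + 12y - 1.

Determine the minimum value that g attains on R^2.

-147

g(x,y) separates as P(x) + Q(y) − 1, so its minimum is min P + min Q − 1.
P'(x) = 12x(x - 4)(x - 1) vanishes at x ∈ {0, 1, 4}; Q'(y) = 4y + 12 vanishes at y ∈ {-3}.
Local minima of P (where P''>0): P(0)=0, P(4)=-128. Local minima of Q: Q(-3)=-18.
So the global minimum of g is P(4) + Q(-3) − 1 = -128 − 18 − 1 = -147, attained at (4, -3).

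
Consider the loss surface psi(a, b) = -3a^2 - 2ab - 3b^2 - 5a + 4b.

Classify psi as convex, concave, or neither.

psi is quadratic, so its Hessian is the constant matrix H = [[-6, -2], [-2, -6]].
det(H) = 32, tr(H) = -12.
det(H) > 0 and tr(H) < 0, so H is negative definite everywhere: concave.

concave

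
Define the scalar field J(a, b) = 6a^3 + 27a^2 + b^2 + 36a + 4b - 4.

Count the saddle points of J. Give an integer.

J separates as a function of a plus a function of b, so ∇J=0 decouples.
∂J/∂a = 18(a + 1)(a + 2) = 0 at a ∈ {-2, -1}; ∂J/∂b = 2(b + 2) = 0 at b ∈ {-2}.
The Hessian is diagonal: diag(J_aa, J_bb). Second derivatives: J_aa(-2)=-18, J_aa(-1)=18; J_bb(-2)=2.
Saddle points occur where the two diagonal entries have opposite signs: (-2, -2). Count: 1.

1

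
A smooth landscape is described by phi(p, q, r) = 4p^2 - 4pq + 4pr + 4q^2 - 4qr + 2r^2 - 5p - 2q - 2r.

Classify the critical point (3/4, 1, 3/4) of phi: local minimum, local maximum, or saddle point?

The Hessian is constant: H = [[8, -4, 4], [-4, 8, -4], [4, -4, 4]].
Leading principal minors: Δ₁ = 8, Δ₂ = 48, Δ₃ = 64.
All leading minors are positive, so H is positive definite: a local minimum.

local minimum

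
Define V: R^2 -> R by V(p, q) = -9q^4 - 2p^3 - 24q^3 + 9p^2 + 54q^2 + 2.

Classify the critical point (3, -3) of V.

local maximum

The mixed partial ∂²V/∂p∂q is 0, so the Hessian at any point is diag(V_pp, V_qq) = diag(6(-2p + 3), 36(-3q^2 - 4q + 3)).
At (3, -3): H = diag(-18, -432).
Both eigenvalues are negative, so H is negative definite: a local maximum.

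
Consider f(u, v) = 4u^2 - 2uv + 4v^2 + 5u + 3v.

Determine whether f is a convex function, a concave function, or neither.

convex

f is quadratic, so its Hessian is the constant matrix H = [[8, -2], [-2, 8]].
det(H) = 60, tr(H) = 16.
det(H) > 0 and tr(H) > 0, so H is positive definite everywhere: convex.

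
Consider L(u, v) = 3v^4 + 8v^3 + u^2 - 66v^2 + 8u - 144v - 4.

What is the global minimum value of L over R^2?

L(u,v) separates as P(u) + Q(v) − 4, so its minimum is min P + min Q − 4.
P'(u) = 2u + 8 vanishes at u ∈ {-4}; Q'(v) = 12(v - 3)(v + 1)(v + 4) vanishes at v ∈ {-4, -1, 3}.
Local minima of P (where P''>0): P(-4)=-16. Local minima of Q: Q(-4)=-224, Q(3)=-567.
So the global minimum of L is P(-4) + Q(3) − 4 = -16 − 567 − 4 = -587, attained at (-4, 3).

-587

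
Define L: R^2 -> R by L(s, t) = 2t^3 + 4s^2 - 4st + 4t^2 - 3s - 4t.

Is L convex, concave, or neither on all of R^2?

neither

The term 2t^3 is cubic, so the Hessian is not constant.
∂²L/∂t² = 12t + 8, which takes both signs as t varies (negative for sufficiently negative t). A diagonal entry of the Hessian changing sign means the Hessian is neither positive- nor negative-semidefinite on all of R^2.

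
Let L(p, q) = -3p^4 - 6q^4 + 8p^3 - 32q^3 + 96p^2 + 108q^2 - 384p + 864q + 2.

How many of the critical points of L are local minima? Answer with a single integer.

L separates as a function of p plus a function of q, so ∇L=0 decouples.
∂L/∂p = -12(p - 4)(p - 2)(p + 4) = 0 at p ∈ {-4, 2, 4}; ∂L/∂q = -24(q - 3)(q + 3)(q + 4) = 0 at q ∈ {-4, -3, 3}.
The Hessian is diagonal: diag(L_pp, L_qq). Second derivatives: L_pp(-4)=-576, L_pp(2)=144, L_pp(4)=-192; L_qq(-4)=-168, L_qq(-3)=144, L_qq(3)=-1008.
Local minima occur where both diagonal entries positive: (2, -3). Count: 1.

1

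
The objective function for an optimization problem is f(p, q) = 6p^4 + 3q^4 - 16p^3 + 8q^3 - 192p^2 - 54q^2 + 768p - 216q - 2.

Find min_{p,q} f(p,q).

-4261

f(p,q) separates as A(p) + B(q) − 2, so its minimum is min A + min B − 2.
A'(p) = 24(p - 4)(p - 2)(p + 4) vanishes at p ∈ {-4, 2, 4}; B'(q) = 12(q - 3)(q + 2)(q + 3) vanishes at q ∈ {-3, -2, 3}.
Local minima of A (where A''>0): A(-4)=-3584, A(4)=512. Local minima of B: B(-3)=189, B(3)=-675.
So the global minimum of f is A(-4) + B(3) − 2 = -3584 − 675 − 2 = -4261, attained at (-4, 3).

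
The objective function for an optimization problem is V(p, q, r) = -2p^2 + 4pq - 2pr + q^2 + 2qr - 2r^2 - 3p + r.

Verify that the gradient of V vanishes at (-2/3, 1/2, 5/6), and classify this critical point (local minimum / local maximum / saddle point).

saddle point

∇V = (-4p + 4q - 2r - 3, 4p + 2q + 2r, -2p + 2q - 4r + 1); substituting (-2/3, 1/2, 5/6) gives ∇V = (0, 0, 0), so (-2/3, 1/2, 5/6) is indeed a critical point.
The Hessian is constant: H = [[-4, 4, -2], [4, 2, 2], [-2, 2, -4]].
Leading principal minors: Δ₁ = -4, Δ₂ = -24, Δ₃ = 72.
The minors fit neither the all-positive nor the alternating-sign pattern, so H is indefinite: a saddle point.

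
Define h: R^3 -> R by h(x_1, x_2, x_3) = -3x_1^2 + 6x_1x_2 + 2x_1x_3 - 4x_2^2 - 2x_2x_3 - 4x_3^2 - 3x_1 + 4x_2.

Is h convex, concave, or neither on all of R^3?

concave

h is quadratic, so its Hessian is the constant matrix H = [[-6, 6, 2], [6, -8, -2], [2, -2, -8]].
Leading principal minors: -6, 12, -88.
Signs alternate −, +, − ⇒ H ≺ 0 ⇒ concave.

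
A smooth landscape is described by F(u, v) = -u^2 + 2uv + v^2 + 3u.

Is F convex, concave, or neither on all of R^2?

F is quadratic, so its Hessian is the constant matrix H = [[-2, 2], [2, 2]].
det(H) = -8, tr(H) = 0.
det(H) < 0, so H is indefinite: neither convex nor concave.

neither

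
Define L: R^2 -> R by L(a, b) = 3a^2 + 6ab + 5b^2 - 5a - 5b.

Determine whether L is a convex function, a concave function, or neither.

L is quadratic, so its Hessian is the constant matrix H = [[6, 6], [6, 10]].
det(H) = 24, tr(H) = 16.
det(H) > 0 and tr(H) > 0, so H is positive definite everywhere: convex.

convex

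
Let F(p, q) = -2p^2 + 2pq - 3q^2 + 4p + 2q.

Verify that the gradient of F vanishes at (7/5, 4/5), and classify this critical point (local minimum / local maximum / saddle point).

local maximum

∇F = (-4p + 2q + 4, 2p - 6q + 2); substituting (7/5, 4/5) gives ∇F = (0, 0), so (7/5, 4/5) is indeed a critical point.
The Hessian of F is constant: H = [[-4, 2], [2, -6]].
det(H) = (-4)·(-6) − 2² = 20.
det(H) > 0 and tr(H) = -10 < 0, so H is negative definite and the point is a local maximum.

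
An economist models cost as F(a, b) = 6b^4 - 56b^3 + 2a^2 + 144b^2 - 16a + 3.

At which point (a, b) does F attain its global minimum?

F(a,b) separates as P(a) + Q(b) + 3, so its minimum is min P + min Q + 3.
P'(a) = 4a - 16 vanishes at a ∈ {4}; Q'(b) = 24b(b - 4)(b - 3) vanishes at b ∈ {0, 3, 4}.
Local minima of P (where P''>0): P(4)=-32. Local minima of Q: Q(0)=0, Q(4)=256.
So the global minimum of F is P(4) + Q(0) + 3 = -32 + 0 + 3 = -29, attained at (4, 0).

(4, 0)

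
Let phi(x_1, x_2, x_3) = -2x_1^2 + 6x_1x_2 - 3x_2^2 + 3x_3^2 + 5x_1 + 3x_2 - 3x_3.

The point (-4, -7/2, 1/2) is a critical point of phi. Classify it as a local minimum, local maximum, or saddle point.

saddle point

The Hessian is constant: H = [[-4, 6, 0], [6, -6, 0], [0, 0, 6]].
Leading principal minors: Δ₁ = -4, Δ₂ = -12, Δ₃ = -72.
The minors fit neither the all-positive nor the alternating-sign pattern, so H is indefinite: a saddle point.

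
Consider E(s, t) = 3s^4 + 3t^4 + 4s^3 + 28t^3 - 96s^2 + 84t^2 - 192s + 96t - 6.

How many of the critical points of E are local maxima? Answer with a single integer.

E separates as a function of s plus a function of t, so ∇E=0 decouples.
∂E/∂s = 12(s - 4)(s + 1)(s + 4) = 0 at s ∈ {-4, -1, 4}; ∂E/∂t = 12(t + 1)(t + 2)(t + 4) = 0 at t ∈ {-4, -2, -1}.
The Hessian is diagonal: diag(E_ss, E_tt). Second derivatives: E_ss(-4)=288, E_ss(-1)=-180, E_ss(4)=480; E_tt(-4)=72, E_tt(-2)=-24, E_tt(-1)=36.
Local maxima occur where both diagonal entries negative: (-1, -2). Count: 1.

1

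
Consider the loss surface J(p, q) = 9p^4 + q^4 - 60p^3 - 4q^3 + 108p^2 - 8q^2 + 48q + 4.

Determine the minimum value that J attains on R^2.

J(p,q) separates as A(p) + B(q) + 4, so its minimum is min A + min B + 4.
A'(p) = 36p(p - 3)(p - 2) vanishes at p ∈ {0, 2, 3}; B'(q) = 4(q - 3)(q - 2)(q + 2) vanishes at q ∈ {-2, 2, 3}.
Local minima of A (where A''>0): A(0)=0, A(3)=81. Local minima of B: B(-2)=-80, B(3)=45.
So the global minimum of J is A(0) + B(-2) + 4 = 0 − 80 + 4 = -76, attained at (0, -2).

-76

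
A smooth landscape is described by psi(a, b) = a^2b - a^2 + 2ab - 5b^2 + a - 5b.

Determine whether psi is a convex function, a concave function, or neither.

The term a^2b is cubic, so the Hessian is not constant.
∂²psi/∂a² = 2b - 2, which takes both signs as b varies (negative for sufficiently negative b). A diagonal entry of the Hessian changing sign means the Hessian is neither positive- nor negative-semidefinite on all of R^2.

neither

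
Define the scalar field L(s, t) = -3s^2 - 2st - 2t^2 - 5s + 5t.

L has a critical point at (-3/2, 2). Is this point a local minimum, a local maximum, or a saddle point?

local maximum

The Hessian of L is constant: H = [[-6, -2], [-2, -4]].
det(H) = (-6)·(-4) − (-2)² = 20.
det(H) > 0 and tr(H) = -10 < 0, so H is negative definite and the point is a local maximum.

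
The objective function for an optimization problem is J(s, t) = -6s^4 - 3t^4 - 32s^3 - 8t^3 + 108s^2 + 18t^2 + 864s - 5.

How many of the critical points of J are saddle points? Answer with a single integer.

J separates as a function of s plus a function of t, so ∇J=0 decouples.
∂J/∂s = -24(s - 3)(s + 3)(s + 4) = 0 at s ∈ {-4, -3, 3}; ∂J/∂t = -12t(t - 1)(t + 3) = 0 at t ∈ {-3, 0, 1}.
The Hessian is diagonal: diag(J_ss, J_tt). Second derivatives: J_ss(-4)=-168, J_ss(-3)=144, J_ss(3)=-1008; J_tt(-3)=-144, J_tt(0)=36, J_tt(1)=-48.
Saddle points occur where the two diagonal entries have opposite signs: (-4, 0), (-3, -3), (-3, 1), (3, 0). Count: 4.

4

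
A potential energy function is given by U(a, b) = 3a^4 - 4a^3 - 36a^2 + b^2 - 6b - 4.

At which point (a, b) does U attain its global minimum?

U(a,b) separates as P(a) + Q(b) − 4, so its minimum is min P + min Q − 4.
P'(a) = 12a(a - 3)(a + 2) vanishes at a ∈ {-2, 0, 3}; Q'(b) = 2b - 6 vanishes at b ∈ {3}.
Local minima of P (where P''>0): P(-2)=-64, P(3)=-189. Local minima of Q: Q(3)=-9.
So the global minimum of U is P(3) + Q(3) − 4 = -189 − 9 − 4 = -202, attained at (3, 3).

(3, 3)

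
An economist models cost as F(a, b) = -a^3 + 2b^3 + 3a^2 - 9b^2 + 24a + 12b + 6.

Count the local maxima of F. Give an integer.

F separates as a function of a plus a function of b, so ∇F=0 decouples.
∂F/∂a = -3(a - 4)(a + 2) = 0 at a ∈ {-2, 4}; ∂F/∂b = 6(b - 2)(b - 1) = 0 at b ∈ {1, 2}.
The Hessian is diagonal: diag(F_aa, F_bb). Second derivatives: F_aa(-2)=18, F_aa(4)=-18; F_bb(1)=-6, F_bb(2)=6.
Local maxima occur where both diagonal entries negative: (4, 1). Count: 1.

1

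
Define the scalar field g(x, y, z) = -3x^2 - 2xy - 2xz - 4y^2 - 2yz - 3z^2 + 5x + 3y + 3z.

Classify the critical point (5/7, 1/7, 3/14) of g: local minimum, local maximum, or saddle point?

The Hessian is constant: H = [[-6, -2, -2], [-2, -8, -2], [-2, -2, -6]].
Leading principal minors: Δ₁ = -6, Δ₂ = 44, Δ₃ = -224.
The minors alternate sign starting negative (−, +, −), so H is negative definite: a local maximum.

local maximum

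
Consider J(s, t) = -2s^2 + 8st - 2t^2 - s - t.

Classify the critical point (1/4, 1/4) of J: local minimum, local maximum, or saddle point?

saddle point

The Hessian of J is constant: H = [[-4, 8], [8, -4]].
det(H) = (-4)·(-4) − 8² = -48.
Since det(H) < 0, H is indefinite and the critical point is a saddle point.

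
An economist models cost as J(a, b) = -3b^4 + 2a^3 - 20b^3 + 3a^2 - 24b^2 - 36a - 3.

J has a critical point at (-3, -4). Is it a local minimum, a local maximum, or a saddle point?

The mixed partial ∂²J/∂a∂b is 0, so the Hessian at any point is diag(J_aa, J_bb) = diag(6(2a + 1), -12(3b^2 + 10b + 4)).
At (-3, -4): H = diag(-30, -144).
Both eigenvalues are negative, so H is negative definite: a local maximum.

local maximum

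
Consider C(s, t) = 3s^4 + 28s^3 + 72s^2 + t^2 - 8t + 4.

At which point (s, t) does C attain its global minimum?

C(s,t) separates as P(s) + Q(t) + 4, so its minimum is min P + min Q + 4.
P'(s) = 12s(s + 3)(s + 4) vanishes at s ∈ {-4, -3, 0}; Q'(t) = 2(t - 4) vanishes at t ∈ {4}.
Local minima of P (where P''>0): P(-4)=128, P(0)=0. Local minima of Q: Q(4)=-16.
So the global minimum of C is P(0) + Q(4) + 4 = 0 − 16 + 4 = -12, attained at (0, 4).

(0, 4)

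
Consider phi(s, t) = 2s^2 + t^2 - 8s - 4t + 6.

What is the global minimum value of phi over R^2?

phi(s,t) separates as P(s) + Q(t) + 6, so its minimum is min P + min Q + 6.
P'(s) = 4s - 8 vanishes at s ∈ {2}; Q'(t) = 2(t - 2) vanishes at t ∈ {2}.
Local minima of P (where P''>0): P(2)=-8. Local minima of Q: Q(2)=-4.
So the global minimum of phi is P(2) + Q(2) + 6 = -8 − 4 + 6 = -6, attained at (2, 2).

-6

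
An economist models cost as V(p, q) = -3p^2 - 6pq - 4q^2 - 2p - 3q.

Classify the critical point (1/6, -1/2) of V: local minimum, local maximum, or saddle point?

The Hessian of V is constant: H = [[-6, -6], [-6, -8]].
det(H) = (-6)·(-8) − (-6)² = 12.
det(H) > 0 and tr(H) = -14 < 0, so H is negative definite and the point is a local maximum.

local maximum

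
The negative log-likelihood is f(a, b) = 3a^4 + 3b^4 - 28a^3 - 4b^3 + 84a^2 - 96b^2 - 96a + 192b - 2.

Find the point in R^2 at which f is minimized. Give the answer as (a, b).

(4, -4)

f(a,b) separates as P(a) + Q(b) − 2, so its minimum is min P + min Q − 2.
P'(a) = 12(a - 4)(a - 2)(a - 1) vanishes at a ∈ {1, 2, 4}; Q'(b) = 12(b - 4)(b - 1)(b + 4) vanishes at b ∈ {-4, 1, 4}.
Local minima of P (where P''>0): P(1)=-37, P(4)=-64. Local minima of Q: Q(-4)=-1280, Q(4)=-256.
So the global minimum of f is P(4) + Q(-4) − 2 = -64 − 1280 − 2 = -1346, attained at (4, -4).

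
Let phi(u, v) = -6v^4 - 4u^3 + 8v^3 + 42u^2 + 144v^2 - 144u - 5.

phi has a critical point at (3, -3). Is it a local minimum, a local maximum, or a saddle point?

The mixed partial ∂²phi/∂u∂v is 0, so the Hessian at any point is diag(phi_uu, phi_vv) = diag(12(-2u + 7), 24(-3v^2 + 2v + 12)).
At (3, -3): H = diag(12, -504).
The eigenvalues have opposite signs, so H is indefinite: a saddle point.

saddle point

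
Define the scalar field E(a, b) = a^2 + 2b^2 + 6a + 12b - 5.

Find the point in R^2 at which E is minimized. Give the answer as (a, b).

E(a,b) separates as P(a) + Q(b) − 5, so its minimum is min P + min Q − 5.
P'(a) = 2a + 6 vanishes at a ∈ {-3}; Q'(b) = 4b + 12 vanishes at b ∈ {-3}.
Local minima of P (where P''>0): P(-3)=-9. Local minima of Q: Q(-3)=-18.
So the global minimum of E is P(-3) + Q(-3) − 5 = -9 − 18 − 5 = -32, attained at (-3, -3).

(-3, -3)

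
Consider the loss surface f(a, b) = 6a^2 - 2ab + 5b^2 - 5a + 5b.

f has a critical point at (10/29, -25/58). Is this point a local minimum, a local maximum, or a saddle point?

local minimum

The Hessian of f is constant: H = [[12, -2], [-2, 10]].
det(H) = 12·10 − (-2)² = 116.
det(H) > 0 and tr(H) = 22 > 0, so H is positive definite and the point is a local minimum.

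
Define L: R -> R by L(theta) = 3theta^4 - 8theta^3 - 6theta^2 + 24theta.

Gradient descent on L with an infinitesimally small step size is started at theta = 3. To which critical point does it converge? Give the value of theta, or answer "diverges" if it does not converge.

L'(theta) = 12(theta - 2)(theta - 1)(theta + 1), so L'(3) = 96.
Gradient descent moves in the -L' direction, i.e. theta is decreasing.
The nearest critical point in that direction is theta = 2, where L'' = 36 > 0 (a local minimum). The iterate converges there.

2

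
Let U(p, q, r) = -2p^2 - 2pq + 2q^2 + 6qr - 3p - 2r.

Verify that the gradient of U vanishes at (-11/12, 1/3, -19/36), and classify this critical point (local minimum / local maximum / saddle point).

∇U = (-4p - 2q - 3, -2p + 4q + 6r, 6q - 2); substituting (-11/12, 1/3, -19/36) gives ∇U = (0, 0, 0), so (-11/12, 1/3, -19/36) is indeed a critical point.
The Hessian is constant: H = [[-4, -2, 0], [-2, 4, 6], [0, 6, 0]].
Leading principal minors: Δ₁ = -4, Δ₂ = -20, Δ₃ = 144.
The minors fit neither the all-positive nor the alternating-sign pattern, so H is indefinite: a saddle point.

saddle point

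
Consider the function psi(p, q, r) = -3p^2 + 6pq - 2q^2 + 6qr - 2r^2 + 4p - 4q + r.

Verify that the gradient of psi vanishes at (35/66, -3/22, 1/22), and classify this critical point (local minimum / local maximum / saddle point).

saddle point

∇psi = (-6p + 6q + 4, 6p - 4q + 6r - 4, 6q - 4r + 1); substituting (35/66, -3/22, 1/22) gives ∇psi = (0, 0, 0), so (35/66, -3/22, 1/22) is indeed a critical point.
The Hessian is constant: H = [[-6, 6, 0], [6, -4, 6], [0, 6, -4]].
Leading principal minors: Δ₁ = -6, Δ₂ = -12, Δ₃ = 264.
The minors fit neither the all-positive nor the alternating-sign pattern, so H is indefinite: a saddle point.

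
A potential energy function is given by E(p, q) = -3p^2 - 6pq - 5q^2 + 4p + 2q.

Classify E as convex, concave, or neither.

concave

E is quadratic, so its Hessian is the constant matrix H = [[-6, -6], [-6, -10]].
det(H) = 24, tr(H) = -16.
det(H) > 0 and tr(H) < 0, so H is negative definite everywhere: concave.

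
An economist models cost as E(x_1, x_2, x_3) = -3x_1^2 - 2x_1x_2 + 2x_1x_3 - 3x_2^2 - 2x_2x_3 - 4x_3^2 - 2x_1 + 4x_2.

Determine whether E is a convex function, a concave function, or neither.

E is quadratic, so its Hessian is the constant matrix H = [[-6, -2, 2], [-2, -6, -2], [2, -2, -8]].
Leading principal minors: -6, 32, -192.
Signs alternate −, +, − ⇒ H ≺ 0 ⇒ concave.

concave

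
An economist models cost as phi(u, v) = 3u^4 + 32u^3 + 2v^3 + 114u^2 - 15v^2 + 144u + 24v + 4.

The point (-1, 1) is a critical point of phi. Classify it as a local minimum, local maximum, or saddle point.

The mixed partial ∂²phi/∂u∂v is 0, so the Hessian at any point is diag(phi_uu, phi_vv) = diag(12(3u^2 + 16u + 19), 6(2v - 5)).
At (-1, 1): H = diag(72, -18).
The eigenvalues have opposite signs, so H is indefinite: a saddle point.

saddle point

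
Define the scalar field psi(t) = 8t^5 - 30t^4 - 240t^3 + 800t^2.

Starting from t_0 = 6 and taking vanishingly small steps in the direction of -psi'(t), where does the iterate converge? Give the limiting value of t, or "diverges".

5

psi'(t) = 40t(t - 5)(t - 2)(t + 4), so psi'(6) = 9600.
Gradient descent moves in the -psi' direction, i.e. t is decreasing.
The nearest critical point in that direction is t = 5, where psi'' = 5400 > 0 (a local minimum). The iterate converges there.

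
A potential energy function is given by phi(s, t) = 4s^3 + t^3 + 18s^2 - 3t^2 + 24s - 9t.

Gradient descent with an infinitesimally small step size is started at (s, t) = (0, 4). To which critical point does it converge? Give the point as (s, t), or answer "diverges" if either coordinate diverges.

phi is separable, so gradient descent decouples: s follows -∂phi/∂s, t follows -∂phi/∂t.
∂phi/∂s = 12(s + 1)(s + 2); at s=0 this is 24, so s decreases.
∂phi/∂t = 3(t - 3)(t + 1); at t=4 this is 15, so t decreases.
s converges to its nearest critical value -1 (a local min of the s-part); t converges to 3. The iterate converges to (-1, 3).

(-1, 3)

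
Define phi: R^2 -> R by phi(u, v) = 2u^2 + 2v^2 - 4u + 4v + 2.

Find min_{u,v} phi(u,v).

-2

phi(u,v) separates as P(u) + Q(v) + 2, so its minimum is min P + min Q + 2.
P'(u) = 4u - 4 vanishes at u ∈ {1}; Q'(v) = 4v + 4 vanishes at v ∈ {-1}.
Local minima of P (where P''>0): P(1)=-2. Local minima of Q: Q(-1)=-2.
So the global minimum of phi is P(1) + Q(-1) + 2 = -2 − 2 + 2 = -2, attained at (1, -1).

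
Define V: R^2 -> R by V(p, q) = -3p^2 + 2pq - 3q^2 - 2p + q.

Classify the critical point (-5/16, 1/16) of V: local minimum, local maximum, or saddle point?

local maximum

The Hessian of V is constant: H = [[-6, 2], [2, -6]].
det(H) = (-6)·(-6) − 2² = 32.
det(H) > 0 and tr(H) = -12 < 0, so H is negative definite and the point is a local maximum.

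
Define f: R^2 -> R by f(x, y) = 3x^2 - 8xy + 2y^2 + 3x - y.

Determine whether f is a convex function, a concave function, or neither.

f is quadratic, so its Hessian is the constant matrix H = [[6, -8], [-8, 4]].
det(H) = -40, tr(H) = 10.
det(H) < 0, so H is indefinite: neither convex nor concave.

neither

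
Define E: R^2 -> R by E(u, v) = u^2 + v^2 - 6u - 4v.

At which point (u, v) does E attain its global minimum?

E(u,v) separates as P(u) + Q(v), so its minimum is min P + min Q.
P'(u) = 2u - 6 vanishes at u ∈ {3}; Q'(v) = 2v - 4 vanishes at v ∈ {2}.
Local minima of P (where P''>0): P(3)=-9. Local minima of Q: Q(2)=-4.
So the global minimum of E is P(3) + Q(2) = -9 − 4 = -13, attained at (3, 2).

(3, 2)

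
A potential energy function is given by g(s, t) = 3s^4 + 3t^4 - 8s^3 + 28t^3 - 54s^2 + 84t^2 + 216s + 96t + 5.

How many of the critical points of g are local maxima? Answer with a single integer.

g separates as a function of s plus a function of t, so ∇g=0 decouples.
∂g/∂s = 12(s - 3)(s - 2)(s + 3) = 0 at s ∈ {-3, 2, 3}; ∂g/∂t = 12(t + 1)(t + 2)(t + 4) = 0 at t ∈ {-4, -2, -1}.
The Hessian is diagonal: diag(g_ss, g_tt). Second derivatives: g_ss(-3)=360, g_ss(2)=-60, g_ss(3)=72; g_tt(-4)=72, g_tt(-2)=-24, g_tt(-1)=36.
Local maxima occur where both diagonal entries negative: (2, -2). Count: 1.

1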